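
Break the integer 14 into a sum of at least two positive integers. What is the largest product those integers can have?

162

Let prod[k] be the best product for length k (with at least one cut). For each first piece i, the rest contributes max(k−i, prod[k−i]).
prod[2] = 1·max(1,0) = 1·1 = 1
prod[3] = max(1·2, 2·1) = 2
prod[4] = max(1·3, 2·2, 3·1) = 4
prod[5] = max(1·4, 2·3, 3·2, 4·1) = 6
prod[6] = max(1·6, 2·4, 3·3, 4·2, 5·1) = 9
prod[7] = max(1·9, 2·6, 3·4, 4·3, 5·2, 6·1) = 12
prod[8] = max(1·12, 2·9, 3·6, …, 6·2, 7·1) = 18
prod[9] = max(1·18, 2·12, 3·9, …, 7·2, 8·1) = 27
prod[10] = max(1·27, 2·18, 3·12, …, 8·2, 9·1) = 36
prod[11] = max(1·36, 2·27, 3·18, …, 9·2, 10·1) = 54
prod[12] = max(1·54, 2·36, 3·27, …, 10·2, 11·1) = 81
prod[13] = max(1·81, 2·54, 3·36, …, 11·2, 12·1) = 108
prod[14] = max(1·108, 2·81, 3·54, …, 12·2, 13·1) = 162
One optimal split: 3 + 3 + 3 + 3 + 2; product 3·3·3·3·2 = 162.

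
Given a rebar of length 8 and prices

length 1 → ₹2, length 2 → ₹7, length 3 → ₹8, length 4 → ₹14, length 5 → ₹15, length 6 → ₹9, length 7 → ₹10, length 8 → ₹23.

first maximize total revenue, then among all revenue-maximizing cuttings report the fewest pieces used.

Build r[k] bottom-up: r[k] = max over allowed piece i of (p[i] + r[k−i]).
r[1] = 2
r[2] = 7
r[3] = 9  (first piece 1, then r[2]=7)
r[4] = 14  (first piece 2, then r[2]=7)
r[5] = 16  (first piece 1, then r[4]=14)
r[6] = 21  (first piece 2, then r[4]=14)
r[7] = 23  (first piece 1, then r[6]=21)
r[8] = 28  (first piece 2, then r[6]=21)
Maximum revenue is ₹28.
Now minimize piece count subject to staying optimal: for each k, pieces[k] = 1 + min over i with p[i]+r[k−i]=r[k] of pieces[k−i].
pieces[5] = 2
pieces[6] = 2
pieces[7] = 3
pieces[8] = 2

2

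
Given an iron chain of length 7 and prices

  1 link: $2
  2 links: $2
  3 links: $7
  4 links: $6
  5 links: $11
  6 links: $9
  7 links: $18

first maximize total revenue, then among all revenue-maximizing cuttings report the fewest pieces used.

Let r[k] be the best obtainable value from length k. For each k, try every first piece i and keep the best of price[i] + r[k−i].
r[1] = 2
r[2] = 4  (first piece 1, then r[1]=2)
r[3] = 7
r[4] = 9  (first piece 1, then r[3]=7)
r[5] = 11  (first piece 1, then r[4]=9)
r[6] = 14  (first piece 3, then r[3]=7)
r[7] = 18
Maximum revenue is $18.
Now minimize piece count subject to staying optimal: for each k, pieces[k] = 1 + min over i with p[i]+r[k−i]=r[k] of pieces[k−i].
pieces[4] = 2
pieces[5] = 1
pieces[6] = 2
pieces[7] = 1

1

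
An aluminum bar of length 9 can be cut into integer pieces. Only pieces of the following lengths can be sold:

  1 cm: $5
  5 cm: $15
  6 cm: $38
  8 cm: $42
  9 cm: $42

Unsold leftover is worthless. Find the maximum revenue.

53

Build r[k] bottom-up: r[k] = max over allowed piece i of (p[i] + r[k−i]).
r[1] = 5
r[2] = 10  (first piece 1, then r[1]=5)
r[3] = 15  (first piece 1, then r[2]=10)
r[4] = 20  (first piece 1, then r[3]=15)
r[5] = 25  (first piece 1, then r[4]=20)
r[6] = 38
r[7] = 43  (first piece 1, then r[6]=38)
r[8] = 48  (first piece 1, then r[7]=43)
r[9] = 53  (first piece 1, then r[8]=48)
One optimal cutting: 6 + 1 + 1 + 1 → $53.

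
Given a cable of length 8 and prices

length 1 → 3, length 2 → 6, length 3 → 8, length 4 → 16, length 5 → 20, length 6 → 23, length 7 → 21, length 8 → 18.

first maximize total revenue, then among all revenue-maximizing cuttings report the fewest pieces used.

2

Consider every possible first cut. r[k] is the best of p[i]+r[k−i] over all sellable i≤k.
r[1] = 3
r[2] = 6  (first piece 1, then r[1]=3)
r[3] = 9  (first piece 1, then r[2]=6)
r[4] = 16
r[5] = 20
r[6] = 23  (first piece 1, then r[5]=20)
r[7] = 26  (first piece 1, then r[6]=23)
r[8] = 32  (first piece 4, then r[4]=16)
Maximum revenue is 32.
Now minimize piece count subject to staying optimal: for each k, pieces[k] = 1 + min over i with p[i]+r[k−i]=r[k] of pieces[k−i].
pieces[5] = 1
pieces[6] = 1
pieces[7] = 2
pieces[8] = 2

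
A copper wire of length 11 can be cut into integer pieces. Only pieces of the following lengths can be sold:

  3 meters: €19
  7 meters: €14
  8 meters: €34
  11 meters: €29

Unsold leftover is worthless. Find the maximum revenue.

Let r[k] be the best obtainable value from length k. For each k, try every first piece i and keep the best of price[i] + r[k−i].
r[1] = 0
r[2] = 0
r[3] = 19
r[4] = 19
r[5] = 19
r[6] = 38  (first piece 3, then r[3]=19)
r[7] = max(19+19, 14+0) = 38
r[8] = max(19+19, 14+0, 34+0) = 38
r[9] = max(19+38, 14+0, 34+0) = 57
r[10] = max(19+38, 14+19, 34+0) = 57
r[11] = max(19+38, 14+19, 34+19, 29+0) = 57
One optimal cutting: pieces 3 + 3 + 3 with 2 meters of scrap → €57.

57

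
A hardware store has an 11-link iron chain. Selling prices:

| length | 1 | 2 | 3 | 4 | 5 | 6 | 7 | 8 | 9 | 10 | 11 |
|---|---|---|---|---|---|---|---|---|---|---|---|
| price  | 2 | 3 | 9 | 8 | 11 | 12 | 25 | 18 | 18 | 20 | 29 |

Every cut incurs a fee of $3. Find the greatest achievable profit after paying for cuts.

30

Build r[k] bottom-up: r[k] = max over allowed piece i of (p[i] + r[k−i]) − 3 per cut.
r[1] = 2
r[2] = 3
r[3] = 9
r[4] = 8  (first piece 1, then r[3]=9)
r[5] = 11
r[6] = 15  (first piece 3, then r[3]=9)
r[7] = 25
r[8] = 24  (first piece 1, then r[7]=25)
r[9] = 25  (first piece 2, then r[7]=25)
r[10] = 31  (first piece 3, then r[7]=25)
r[11] = 30  (first piece 1, then r[10]=31)
One optimal plan: pieces 7 + 3 + 1 (2 cuts) → $36 − $6 = $30.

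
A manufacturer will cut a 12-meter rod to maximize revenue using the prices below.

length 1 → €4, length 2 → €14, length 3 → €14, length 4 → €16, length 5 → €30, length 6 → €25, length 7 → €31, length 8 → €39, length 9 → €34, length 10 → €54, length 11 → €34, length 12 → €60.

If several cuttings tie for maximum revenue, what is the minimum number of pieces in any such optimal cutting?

6

Consider every possible first cut. r[k] is the best of p[i]+r[k−i] over all sellable i≤k.
r[1] = 4
r[2] = max(4+4, 14+0) = 14
r[3] = max(4+14, 14+4, 14+0) = 18
r[4] = max(4+18, 14+14, 14+4, 16+0) = 28
r[5] = max(4+28, 14+18, 14+14, 16+4, 30+0) = 32
r[6] = max(4+32, 14+28, 14+18, 16+14, 30+4, 25+0) = 42
r[7] = max(4+42, 14+32, 14+28, …, 25+4, 31+0) = 46
r[8] = max(4+46, 14+42, 14+32, …, 31+4, 39+0) = 56
r[9] = max(4+56, 14+46, 14+42, …, 39+4, 34+0) = 60
r[10] = max(4+60, 14+56, 14+46, …, 34+4, 54+0) = 70
r[11] = max(4+70, 14+60, 14+56, …, 54+4, 34+0) = 74
r[12] = max(4+74, 14+70, 14+60, …, 34+4, 60+0) = 84
Maximum revenue is €84.
Now minimize piece count subject to staying optimal: for each k, pieces[k] = 1 + min over i with p[i]+r[k−i]=r[k] of pieces[k−i].
pieces[9] = 5
pieces[10] = 5
pieces[11] = 6
pieces[12] = 6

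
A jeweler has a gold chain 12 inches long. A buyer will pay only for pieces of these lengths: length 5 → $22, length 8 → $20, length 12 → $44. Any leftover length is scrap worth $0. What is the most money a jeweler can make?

Let best[k] be the best obtainable value from length k. For each k, try every first piece i and keep the best of price[i] + best[k−i].
best[1] = 0
best[2] = 0
best[3] = 0
best[4] = 0
best[5] = 22
best[6] = 22
best[7] = 22
best[8] = max(22+0, 20+0) = 22
best[9] = max(22+0, 20+0) = 22
best[10] = max(22+22, 20+0) = 44
best[11] = max(22+22, 20+0) = 44
best[12] = max(22+22, 20+0, 44+0) = 44
One optimal cutting: pieces 5 + 5 with 2 inches of scrap → $44.

44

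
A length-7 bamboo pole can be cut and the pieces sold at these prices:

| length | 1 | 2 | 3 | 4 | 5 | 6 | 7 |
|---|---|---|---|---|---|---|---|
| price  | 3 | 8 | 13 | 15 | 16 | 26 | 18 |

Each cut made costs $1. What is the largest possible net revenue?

Consider every possible first cut. r[k] is the best of p[i]+r[k−i] over all sellable i≤k, charging 1 whenever i<k.
r[1] = 3
r[2] = 8
r[3] = 13
r[4] = 15  (first piece 1, then r[3]=13)
r[5] = 20  (first piece 2, then r[3]=13)
r[6] = 26
r[7] = 28  (first piece 1, then r[6]=26)
One optimal plan: pieces 6 + 1 (1 cut) → $29 − $1 = $28.

28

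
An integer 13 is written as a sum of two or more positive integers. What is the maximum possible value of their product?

108

Fill m[k] for k=2..13: at each k try every first piece i and multiply by the better of (k−i) uncut or m[k−i].
m[2] = 1×max(1,0) = 1×1 = 1
m[3] = 1×max(2,1) = 1×2 = 2
m[4] = 2×max(2,1) = 2×2 = 4
m[5] = 2×max(3,2) = 2×3 = 6
m[6] = 3×max(3,2) = 3×3 = 9
m[7] = 2×max(5,6) = 2×6 = 12
m[8] = 2×max(6,9) = 2×9 = 18
m[9] = 3×max(6,9) = 3×9 = 27
m[10] = 2×max(8,18) = 2×18 = 36
m[11] = 2×max(9,27) = 2×27 = 54
m[12] = 3×max(9,27) = 3×27 = 81
m[13] = 2×max(11,54) = 2×54 = 108
One optimal split: 3 + 3 + 3 + 2 + 2; product 3×3×3×2×2 = 108.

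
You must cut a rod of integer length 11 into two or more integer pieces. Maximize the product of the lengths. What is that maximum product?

Define P[k] = max over 1≤i<k of i · max(k−i, P[k−i]); the inner max lets the remainder stay uncut if that's better.
P[2] = 1·max(1,0) = 1·1 = 1
P[3] = max(1·2, 2·1) = 2
P[4] = max(1·3, 2·2, 3·1) = 4
P[5] = max(1·4, 2·3, 3·2, 4·1) = 6
P[6] = max(1·6, 2·4, 3·3, 4·2, 5·1) = 9
P[7] = max(1·9, 2·6, 3·4, 4·3, 5·2, 6·1) = 12
P[8] = max(1·12, 2·9, 3·6, …, 6·2, 7·1) = 18
P[9] = max(1·18, 2·12, 3·9, …, 7·2, 8·1) = 27
P[10] = max(1·27, 2·18, 3·12, …, 8·2, 9·1) = 36
P[11] = max(1·36, 2·27, 3·18, …, 9·2, 10·1) = 54
One optimal split: 3 + 3 + 3 + 2; product 3·3·3·2 = 54.

54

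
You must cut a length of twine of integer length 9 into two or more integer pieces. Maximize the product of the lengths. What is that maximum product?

Define m[k] = max over 1≤i<k of i · max(k−i, m[k−i]); the inner max lets the remainder stay uncut if that's better.
m[2] = 1·max(1,0) = 1·1 = 1
m[3] = 1·max(2,1) = 1·2 = 2
m[4] = 2·max(2,1) = 2·2 = 4
m[5] = 2·max(3,2) = 2·3 = 6
m[6] = 3·max(3,2) = 3·3 = 9
m[7] = 2·max(5,6) = 2·6 = 12
m[8] = 2·max(6,9) = 2·9 = 18
m[9] = 3·max(6,9) = 3·9 = 27
One optimal split: 3 + 3 + 3; product 3·3·3 = 27.

27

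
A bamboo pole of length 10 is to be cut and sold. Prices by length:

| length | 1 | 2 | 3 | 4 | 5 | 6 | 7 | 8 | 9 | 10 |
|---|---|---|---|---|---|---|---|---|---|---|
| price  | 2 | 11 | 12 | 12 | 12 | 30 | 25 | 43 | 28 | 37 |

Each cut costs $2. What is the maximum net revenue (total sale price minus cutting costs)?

Build r[k] bottom-up: r[k] = max over allowed piece i of (p[i] + r[k−i]) − 2 per cut.
r[1] = 2
r[2] = max(2+2-2, 11+0) = 11
r[3] = max(2+11-2, 11+2-2, 12+0) = 12
r[4] = max(2+12-2, 11+11-2, 12+2-2, 12+0) = 20
r[5] = max(2+20-2, 11+12-2, 12+11-2, 12+2-2, 12+0) = 21
r[6] = max(2+21-2, 11+20-2, 12+12-2, 12+11-2, 12+2-2, 30+0) = 30
r[7] = max(2+30-2, 11+21-2, 12+20-2, …, 30+2-2, 25+0) = 30
r[8] = max(2+30-2, 11+30-2, 12+21-2, …, 25+2-2, 43+0) = 43
r[9] = max(2+43-2, 11+30-2, 12+30-2, …, 43+2-2, 28+0) = 43
r[10] = max(2+43-2, 11+43-2, 12+30-2, …, 28+2-2, 37+0) = 52
One optimal plan: pieces 8 + 2 (1 cut) → $54 − $2 = $52.

52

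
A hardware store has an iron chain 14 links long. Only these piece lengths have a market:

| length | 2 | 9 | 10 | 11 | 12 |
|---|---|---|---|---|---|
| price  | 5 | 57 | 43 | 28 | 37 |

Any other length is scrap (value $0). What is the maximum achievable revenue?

67

Let best[k] be the best obtainable value from length k. For each k, try every first piece i and keep the best of price[i] + best[k−i].
best[1] = 0
best[2] = 5
best[3] = 5
best[4] = 10  (first piece 2, then best[2]=5)
best[5] = 10
best[6] = 15  (first piece 2, then best[4]=10)
best[7] = 15
best[8] = 20  (first piece 2, then best[6]=15)
best[9] = max(5+15, 57+0) = 57
best[10] = max(5+20, 57+0, 43+0) = 57
best[11] = max(5+57, 57+5, 43+0, 28+0) = 62
best[12] = max(5+57, 57+5, 43+5, 28+0, 37+0) = 62
best[13] = max(5+62, 57+10, 43+5, 28+5, 37+0) = 67
best[14] = max(5+62, 57+10, 43+10, 28+5, 37+5) = 67
One optimal cutting: pieces 9 + 2 + 2 with 1 link of scrap → $67.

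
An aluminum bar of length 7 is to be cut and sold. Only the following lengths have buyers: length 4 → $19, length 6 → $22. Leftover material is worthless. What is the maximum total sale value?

Consider every possible first cut. f[k] is the best of p[i]+f[k−i] over all sellable i≤k.
f[1] = 0
f[2] = 0
f[3] = 0
f[4] = 19
f[5] = 19
f[6] = 22
f[7] = 22
One optimal cutting: pieces 6 with 1 cm of scrap → $22.

22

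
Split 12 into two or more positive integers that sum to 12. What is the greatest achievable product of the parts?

Define prod[k] = max over 1≤i<k of i · max(k−i, prod[k−i]); the inner max lets the remainder stay uncut if that's better.
prod[2] = 1·max(1,0) = 1·1 = 1
prod[3] = max(1·2, 2·1) = 2
prod[4] = max(1·3, 2·2, 3·1) = 4
prod[5] = max(1·4, 2·3, 3·2, 4·1) = 6
prod[6] = max(1·6, 2·4, 3·3, 4·2, 5·1) = 9
prod[7] = max(1·9, 2·6, 3·4, 4·3, 5·2, 6·1) = 12
prod[8] = max(1·12, 2·9, 3·6, …, 6·2, 7·1) = 18
prod[9] = max(1·18, 2·12, 3·9, …, 7·2, 8·1) = 27
prod[10] = max(1·27, 2·18, 3·12, …, 8·2, 9·1) = 36
prod[11] = max(1·36, 2·27, 3·18, …, 9·2, 10·1) = 54
prod[12] = max(1·54, 2·36, 3·27, …, 10·2, 11·1) = 81
One optimal split: 3 + 3 + 3 + 3; product 3·3·3·3 = 81.

81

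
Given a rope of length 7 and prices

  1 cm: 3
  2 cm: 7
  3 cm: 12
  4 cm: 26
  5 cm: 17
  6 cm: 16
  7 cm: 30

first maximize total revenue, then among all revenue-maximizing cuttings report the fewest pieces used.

Consider every possible first cut. r[k] is the best of p[i]+r[k−i] over all sellable i≤k.
r[1] = 3
r[2] = max(3+3, 7+0) = 7
r[3] = max(3+7, 7+3, 12+0) = 12
r[4] = max(3+12, 7+7, 12+3, 26+0) = 26
r[5] = max(3+26, 7+12, 12+7, 26+3, 17+0) = 29
r[6] = max(3+29, 7+26, 12+12, 26+7, 17+3, 16+0) = 33
r[7] = max(3+33, 7+29, 12+26, …, 16+3, 30+0) = 38
Maximum revenue is 38.
Now minimize piece count subject to staying optimal: for each k, pieces[k] = 1 + min over i with p[i]+r[k−i]=r[k] of pieces[k−i].
pieces[4] = 1
pieces[5] = 2
pieces[6] = 2
pieces[7] = 2

2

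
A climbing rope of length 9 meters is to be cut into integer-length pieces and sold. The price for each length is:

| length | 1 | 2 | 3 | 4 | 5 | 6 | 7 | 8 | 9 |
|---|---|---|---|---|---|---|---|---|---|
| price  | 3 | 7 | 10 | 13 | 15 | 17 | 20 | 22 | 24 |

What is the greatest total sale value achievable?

31

Let r[k] be the best obtainable value from length k. For each k, try every first piece i and keep the best of price[i] + r[k−i].
r[1] = 3
r[2] = 7
r[3] = 10  (first piece 1, then r[2]=7)
r[4] = 14  (first piece 2, then r[2]=7)
r[5] = 17  (first piece 1, then r[4]=14)
r[6] = 21  (first piece 2, then r[4]=14)
r[7] = 24  (first piece 1, then r[6]=21)
r[8] = 28  (first piece 2, then r[6]=21)
r[9] = 31  (first piece 1, then r[8]=28)
One optimal cutting: 2 + 2 + 2 + 2 + 1 → €7 + €7 + €7 + €7 + €3 = €31.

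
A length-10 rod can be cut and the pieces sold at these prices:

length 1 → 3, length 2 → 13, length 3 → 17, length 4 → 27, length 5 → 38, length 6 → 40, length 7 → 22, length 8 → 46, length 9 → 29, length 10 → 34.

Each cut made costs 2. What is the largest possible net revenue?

74

Build v[k] bottom-up: v[k] = max over allowed piece i of (p[i] + v[k−i]) − 2 per cut.
v[1] = 3
v[2] = 13
v[3] = 17
v[4] = 27
v[5] = 38
v[6] = 40
v[7] = 49  (first piece 2, then v[5]=38)
v[8] = 53  (first piece 3, then v[5]=38)
v[9] = 63  (first piece 4, then v[5]=38)
v[10] = 74  (first piece 5, then v[5]=38)
One optimal plan: pieces 5 + 5 (1 cut) → 76 − 2 = 74.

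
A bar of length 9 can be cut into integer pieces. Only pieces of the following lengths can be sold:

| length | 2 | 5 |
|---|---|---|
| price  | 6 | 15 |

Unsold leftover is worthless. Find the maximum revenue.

27

Consider every possible first cut. best[k] is the best of p[i]+best[k−i] over all sellable i≤k.
best[1] = 0
best[2] = 6
best[3] = 6
best[4] = 12  (first piece 2, then best[2]=6)
best[5] = max(6+6, 15+0) = 15
best[6] = max(6+12, 15+0) = 18
best[7] = max(6+15, 15+6) = 21
best[8] = max(6+18, 15+6) = 24
best[9] = max(6+21, 15+12) = 27
One optimal cutting: 5 + 2 + 2 → 27.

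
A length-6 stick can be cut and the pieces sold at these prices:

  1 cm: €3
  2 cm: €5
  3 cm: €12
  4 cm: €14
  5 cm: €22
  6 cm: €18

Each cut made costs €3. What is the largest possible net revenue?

22

Consider every possible first cut. net[k] is the best of p[i]+net[k−i] over all sellable i≤k, charging 3 whenever i<k.
net[1] = 3
net[2] = 5
net[3] = 12
net[4] = 14
net[5] = 22
net[6] = 22  (first piece 1, then net[5]=22)
One optimal plan: pieces 5 + 1 (1 cut) → €25 − €3 = €22.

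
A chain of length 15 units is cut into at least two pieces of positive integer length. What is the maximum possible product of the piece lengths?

Fill P[k] for k=2..15: at each k try every first piece i and multiply by the better of (k−i) uncut or P[k−i].
P[2] = 1*max(1,0) = 1*1 = 1
P[3] = 1*max(2,1) = 1*2 = 2
P[4] = 2*max(2,1) = 2*2 = 4
P[5] = 2*max(3,2) = 2*3 = 6
P[6] = 3*max(3,2) = 3*3 = 9
P[7] = 2*max(5,6) = 2*6 = 12
P[8] = 2*max(6,9) = 2*9 = 18
P[9] = 3*max(6,9) = 3*9 = 27
P[10] = 2*max(8,18) = 2*18 = 36
P[11] = 2*max(9,27) = 2*27 = 54
P[12] = 3*max(9,27) = 3*27 = 81
P[13] = 2*max(11,54) = 2*54 = 108
P[14] = 2*max(12,81) = 2*81 = 162
P[15] = 3*max(12,81) = 3*81 = 243
One optimal split: 3 + 3 + 3 + 3 + 3; product 3*3*3*3*3 = 243.

243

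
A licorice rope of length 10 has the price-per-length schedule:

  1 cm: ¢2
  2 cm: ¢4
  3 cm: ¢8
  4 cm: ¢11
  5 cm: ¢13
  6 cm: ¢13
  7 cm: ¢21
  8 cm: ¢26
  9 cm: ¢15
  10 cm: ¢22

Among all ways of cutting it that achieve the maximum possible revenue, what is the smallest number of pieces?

Let r[k] be the best obtainable value from length k. For each k, try every first piece i and keep the best of price[i] + r[k−i].
r[1] = 2
r[2] = 4  (first piece 1, then r[1]=2)
r[3] = 8
r[4] = 11
r[5] = 13  (first piece 1, then r[4]=11)
r[6] = 16  (first piece 3, then r[3]=8)
r[7] = 21
r[8] = 26
r[9] = 28  (first piece 1, then r[8]=26)
r[10] = 30  (first piece 1, then r[9]=28)
Maximum revenue is ¢30.
Now minimize piece count subject to staying optimal: for each k, pieces[k] = 1 + min over i with p[i]+r[k−i]=r[k] of pieces[k−i].
pieces[7] = 1
pieces[8] = 1
pieces[9] = 2
pieces[10] = 2

2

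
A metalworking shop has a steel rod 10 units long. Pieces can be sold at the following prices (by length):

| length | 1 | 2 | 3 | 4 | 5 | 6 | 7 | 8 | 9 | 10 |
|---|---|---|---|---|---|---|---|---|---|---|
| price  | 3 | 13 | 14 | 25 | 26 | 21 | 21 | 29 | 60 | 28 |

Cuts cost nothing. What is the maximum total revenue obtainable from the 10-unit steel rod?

Build v[k] bottom-up: v[k] = max over allowed piece i of (p[i] + v[k−i]).
v[1] = 3
v[2] = 13
v[3] = 16  (first piece 1, then v[2]=13)
v[4] = 26  (first piece 2, then v[2]=13)
v[5] = 29  (first piece 1, then v[4]=26)
v[6] = 39  (first piece 2, then v[4]=26)
v[7] = 42  (first piece 1, then v[6]=39)
v[8] = 52  (first piece 2, then v[6]=39)
v[9] = 60
v[10] = 65  (first piece 2, then v[8]=52)
One optimal cutting: 2 + 2 + 2 + 2 + 2 → $13 + $13 + $13 + $13 + $13 = $65.

65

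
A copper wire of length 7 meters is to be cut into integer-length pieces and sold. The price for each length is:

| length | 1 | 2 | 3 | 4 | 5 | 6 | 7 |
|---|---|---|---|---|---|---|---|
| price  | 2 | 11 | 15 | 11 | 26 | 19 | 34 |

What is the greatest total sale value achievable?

Build r[k] bottom-up: r[k] = max over allowed piece i of (p[i] + r[k−i]).
r[1] = 2
r[2] = max(2+2, 11+0) = 11
r[3] = max(2+11, 11+2, 15+0) = 15
r[4] = max(2+15, 11+11, 15+2, 11+0) = 22
r[5] = max(2+22, 11+15, 15+11, 11+2, 26+0) = 26
r[6] = max(2+26, 11+22, 15+15, 11+11, 26+2, 19+0) = 33
r[7] = max(2+33, 11+26, 15+22, …, 19+2, 34+0) = 37
One optimal cutting: 3 + 2 + 2 → €15 + €11 + €11 = €37.

37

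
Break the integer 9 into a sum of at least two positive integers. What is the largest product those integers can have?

27

Fill m[k] for k=2..9: at each k try every first piece i and multiply by the better of (k−i) uncut or m[k−i].
m[2] = 1·max(1,0) = 1·1 = 1
m[3] = max(1·2, 2·1) = 2
m[4] = max(1·3, 2·2, 3·1) = 4
m[5] = max(1·4, 2·3, 3·2, 4·1) = 6
m[6] = max(1·6, 2·4, 3·3, 4·2, 5·1) = 9
m[7] = max(1·9, 2·6, 3·4, 4·3, 5·2, 6·1) = 12
m[8] = max(1·12, 2·9, 3·6, …, 6·2, 7·1) = 18
m[9] = max(1·18, 2·12, 3·9, …, 7·2, 8·1) = 27
One optimal split: 3 + 3 + 3; product 3·3·3 = 27.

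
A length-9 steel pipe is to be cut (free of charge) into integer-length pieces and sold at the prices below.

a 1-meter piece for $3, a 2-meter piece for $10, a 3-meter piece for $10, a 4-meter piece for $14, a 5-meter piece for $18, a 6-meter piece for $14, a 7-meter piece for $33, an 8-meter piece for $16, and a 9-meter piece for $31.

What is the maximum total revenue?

Let r[k] be the best obtainable value from length k. For each k, try every first piece i and keep the best of price[i] + r[k−i].
r[1] = 3
r[2] = 10
r[3] = 13  (first piece 1, then r[2]=10)
r[4] = 20  (first piece 2, then r[2]=10)
r[5] = 23  (first piece 1, then r[4]=20)
r[6] = 30  (first piece 2, then r[4]=20)
r[7] = 33  (first piece 1, then r[6]=30)
r[8] = 40  (first piece 2, then r[6]=30)
r[9] = 43  (first piece 1, then r[8]=40)
One optimal cutting: 2 + 2 + 2 + 2 + 1 → $10 + $10 + $10 + $10 + $3 = $43.

43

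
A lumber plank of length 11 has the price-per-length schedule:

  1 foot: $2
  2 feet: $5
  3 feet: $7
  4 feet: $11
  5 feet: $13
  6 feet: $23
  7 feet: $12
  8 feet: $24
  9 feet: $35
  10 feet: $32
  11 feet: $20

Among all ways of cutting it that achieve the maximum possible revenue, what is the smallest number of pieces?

Let r[k] be the best obtainable value from length k. For each k, try every first piece i and keep the best of price[i] + r[k−i].
r[1] = 2
r[2] = max(2+2, 5+0) = 5
r[3] = max(2+5, 5+2, 7+0) = 7
r[4] = max(2+7, 5+5, 7+2, 11+0) = 11
r[5] = max(2+11, 5+7, 7+5, 11+2, 13+0) = 13
r[6] = max(2+13, 5+11, 7+7, 11+5, 13+2, 23+0) = 23
r[7] = max(2+23, 5+13, 7+11, …, 23+2, 12+0) = 25
r[8] = max(2+25, 5+23, 7+13, …, 12+2, 24+0) = 28
r[9] = max(2+28, 5+25, 7+23, …, 24+2, 35+0) = 35
r[10] = max(2+35, 5+28, 7+25, …, 35+2, 32+0) = 37
r[11] = max(2+37, 5+35, 7+28, …, 32+2, 20+0) = 40
Maximum revenue is $40.
Now minimize piece count subject to staying optimal: for each k, pieces[k] = 1 + min over i with p[i]+r[k−i]=r[k] of pieces[k−i].
pieces[8] = 2
pieces[9] = 1
pieces[10] = 2
pieces[11] = 2

2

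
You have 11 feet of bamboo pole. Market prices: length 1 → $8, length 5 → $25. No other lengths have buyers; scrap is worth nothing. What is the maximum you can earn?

Consider every possible first cut. f[k] is the best of p[i]+f[k−i] over all sellable i≤k.
f[1] = 8
f[2] = 16  (first piece 1, then f[1]=8)
f[3] = 24  (first piece 1, then f[2]=16)
f[4] = 32  (first piece 1, then f[3]=24)
f[5] = max(8+32, 25+0) = 40
f[6] = max(8+40, 25+8) = 48
f[7] = max(8+48, 25+16) = 56
f[8] = max(8+56, 25+24) = 64
f[9] = max(8+64, 25+32) = 72
f[10] = max(8+72, 25+40) = 80
f[11] = max(8+80, 25+48) = 88
One optimal cutting: 1 + 1 + 1 + 1 + 1 + 1 + 1 + 1 + 1 + 1 + 1 → $88.

88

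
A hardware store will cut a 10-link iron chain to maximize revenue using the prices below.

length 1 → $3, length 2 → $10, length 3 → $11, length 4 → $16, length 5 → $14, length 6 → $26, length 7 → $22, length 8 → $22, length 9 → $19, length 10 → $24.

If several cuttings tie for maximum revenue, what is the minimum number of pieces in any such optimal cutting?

5

Build r[k] bottom-up: r[k] = max over allowed piece i of (p[i] + r[k−i]).
r[1] = 3
r[2] = 10
r[3] = 13  (first piece 1, then r[2]=10)
r[4] = 20  (first piece 2, then r[2]=10)
r[5] = 23  (first piece 1, then r[4]=20)
r[6] = 30  (first piece 2, then r[4]=20)
r[7] = 33  (first piece 1, then r[6]=30)
r[8] = 40  (first piece 2, then r[6]=30)
r[9] = 43  (first piece 1, then r[8]=40)
r[10] = 50  (first piece 2, then r[8]=40)
Maximum revenue is $50.
Now minimize piece count subject to staying optimal: for each k, pieces[k] = 1 + min over i with p[i]+r[k−i]=r[k] of pieces[k−i].
pieces[7] = 4
pieces[8] = 4
pieces[9] = 5
pieces[10] = 5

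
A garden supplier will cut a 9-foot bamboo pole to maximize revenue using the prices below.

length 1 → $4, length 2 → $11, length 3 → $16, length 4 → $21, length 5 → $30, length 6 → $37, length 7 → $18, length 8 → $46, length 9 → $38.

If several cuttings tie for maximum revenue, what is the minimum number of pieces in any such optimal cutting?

2

Build r[k] bottom-up: r[k] = max over allowed piece i of (p[i] + r[k−i]).
r[1] = 4
r[2] = max(4+4, 11+0) = 11
r[3] = max(4+11, 11+4, 16+0) = 16
r[4] = max(4+16, 11+11, 16+4, 21+0) = 22
r[5] = max(4+22, 11+16, 16+11, 21+4, 30+0) = 30
r[6] = max(4+30, 11+22, 16+16, 21+11, 30+4, 37+0) = 37
r[7] = max(4+37, 11+30, 16+22, …, 37+4, 18+0) = 41
r[8] = max(4+41, 11+37, 16+30, …, 18+4, 46+0) = 48
r[9] = max(4+48, 11+41, 16+37, …, 46+4, 38+0) = 53
Maximum revenue is $53.
Now minimize piece count subject to staying optimal: for each k, pieces[k] = 1 + min over i with p[i]+r[k−i]=r[k] of pieces[k−i].
pieces[6] = 1
pieces[7] = 2
pieces[8] = 2
pieces[9] = 2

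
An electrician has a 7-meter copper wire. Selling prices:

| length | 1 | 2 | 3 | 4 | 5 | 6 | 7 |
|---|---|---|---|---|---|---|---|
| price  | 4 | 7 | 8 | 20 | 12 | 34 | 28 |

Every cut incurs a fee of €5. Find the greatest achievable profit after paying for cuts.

Build v[k] bottom-up: v[k] = max over allowed piece i of (p[i] + v[k−i]) − 5 per cut.
v[1] = 4
v[2] = 7
v[3] = 8
v[4] = 20
v[5] = 19  (first piece 1, then v[4]=20)
v[6] = 34
v[7] = 33  (first piece 1, then v[6]=34)
One optimal plan: pieces 6 + 1 (1 cut) → €38 − €5 = €33.

33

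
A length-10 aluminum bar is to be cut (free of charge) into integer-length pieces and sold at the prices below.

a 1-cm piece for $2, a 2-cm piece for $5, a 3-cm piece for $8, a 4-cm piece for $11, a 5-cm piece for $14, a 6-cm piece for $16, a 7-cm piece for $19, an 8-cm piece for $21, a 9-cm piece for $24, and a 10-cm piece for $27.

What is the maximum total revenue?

28

Consider every possible first cut. r[k] is the best of p[i]+r[k−i] over all sellable i≤k.
r[1] = 2
r[2] = 5
r[3] = 8
r[4] = 11
r[5] = 14
r[6] = 16  (first piece 1, then r[5]=14)
r[7] = 19  (first piece 2, then r[5]=14)
r[8] = 22  (first piece 3, then r[5]=14)
r[9] = 25  (first piece 4, then r[5]=14)
r[10] = 28  (first piece 5, then r[5]=14)
One optimal cutting: 5 + 5 → $14 + $14 = $28.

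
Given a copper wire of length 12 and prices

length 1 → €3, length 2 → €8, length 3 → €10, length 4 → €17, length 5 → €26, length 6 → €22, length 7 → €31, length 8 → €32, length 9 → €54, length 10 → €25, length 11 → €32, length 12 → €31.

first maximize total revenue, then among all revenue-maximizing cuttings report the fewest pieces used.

Consider every possible first cut. r[k] is the best of p[i]+r[k−i] over all sellable i≤k.
r[1] = 3
r[2] = 8
r[3] = 11  (first piece 1, then r[2]=8)
r[4] = 17
r[5] = 26
r[6] = 29  (first piece 1, then r[5]=26)
r[7] = 34  (first piece 2, then r[5]=26)
r[8] = 37  (first piece 1, then r[7]=34)
r[9] = 54
r[10] = 57  (first piece 1, then r[9]=54)
r[11] = 62  (first piece 2, then r[9]=54)
r[12] = 65  (first piece 1, then r[11]=62)
Maximum revenue is €65.
Now minimize piece count subject to staying optimal: for each k, pieces[k] = 1 + min over i with p[i]+r[k−i]=r[k] of pieces[k−i].
pieces[9] = 1
pieces[10] = 2
pieces[11] = 2
pieces[12] = 3

3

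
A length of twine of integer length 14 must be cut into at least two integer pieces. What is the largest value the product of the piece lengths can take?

Fill f[k] for k=2..14: at each k try every first piece i and multiply by the better of (k−i) uncut or f[k−i].
Small cases: f[2]=1, f[3]=2, f[4]=4, f[5]=6, f[6]=9.
f[7] = max(1·9, 2·6, 3·4, 4·3, 5·2, 6·1) = 12
f[8] = max(1·12, 2·9, 3·6, …, 6·2, 7·1) = 18
f[9] = max(1·18, 2·12, 3·9, …, 7·2, 8·1) = 27
f[10] = max(1·27, 2·18, 3·12, …, 8·2, 9·1) = 36
f[11] = max(1·36, 2·27, 3·18, …, 9·2, 10·1) = 54
f[12] = max(1·54, 2·36, 3·27, …, 10·2, 11·1) = 81
f[13] = max(1·81, 2·54, 3·36, …, 11·2, 12·1) = 108
f[14] = max(1·108, 2·81, 3·54, …, 12·2, 13·1) = 162
One optimal split: 3 + 3 + 3 + 3 + 2; product 3·3·3·3·2 = 162.

162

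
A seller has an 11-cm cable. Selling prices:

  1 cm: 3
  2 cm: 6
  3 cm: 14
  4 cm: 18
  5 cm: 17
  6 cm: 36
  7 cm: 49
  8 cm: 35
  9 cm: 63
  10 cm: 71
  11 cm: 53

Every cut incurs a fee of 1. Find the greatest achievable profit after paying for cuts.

Let r[k] be the best obtainable value from length k. For each k, try every first piece i and keep the best of price[i] + r[k−i] minus the 1 cut fee when i<k.
r[1] = 3
r[2] = 6
r[3] = 14
r[4] = 18
r[5] = 20  (first piece 1, then r[4]=18)
r[6] = 36
r[7] = 49
r[8] = 51  (first piece 1, then r[7]=49)
r[9] = 63
r[10] = 71
r[11] = 73  (first piece 1, then r[10]=71)
One optimal plan: pieces 10 + 1 (1 cut) → 74 − 1 = 73.

73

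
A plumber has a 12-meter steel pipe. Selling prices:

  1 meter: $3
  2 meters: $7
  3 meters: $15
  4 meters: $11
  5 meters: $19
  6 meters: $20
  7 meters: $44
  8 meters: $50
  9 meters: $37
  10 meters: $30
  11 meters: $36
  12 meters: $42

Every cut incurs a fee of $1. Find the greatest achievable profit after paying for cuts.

Let v[k] be the best obtainable value from length k. For each k, try every first piece i and keep the best of price[i] + v[k−i] minus the 1 cut fee when i<k.
v[1] = 3
v[2] = 7
v[3] = 15
v[4] = 17  (first piece 1, then v[3]=15)
v[5] = 21  (first piece 2, then v[3]=15)
v[6] = 29  (first piece 3, then v[3]=15)
v[7] = 44
v[8] = 50
v[9] = 52  (first piece 1, then v[8]=50)
v[10] = 58  (first piece 3, then v[7]=44)
v[11] = 64  (first piece 3, then v[8]=50)
v[12] = 66  (first piece 1, then v[11]=64)
One optimal plan: pieces 8 + 3 + 1 (2 cuts) → $68 − $2 = $66.

66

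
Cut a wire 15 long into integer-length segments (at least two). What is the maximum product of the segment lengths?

243

Fill prod[k] for k=2..15: at each k try every first piece i and multiply by the better of (k−i) uncut or prod[k−i].
prod[2] = 1·max(1,0) = 1·1 = 1
prod[3] = max(1·2, 2·1) = 2
prod[4] = max(1·3, 2·2, 3·1) = 4
prod[5] = max(1·4, 2·3, 3·2, 4·1) = 6
prod[6] = max(1·6, 2·4, 3·3, 4·2, 5·1) = 9
prod[7] = max(1·9, 2·6, 3·4, 4·3, 5·2, 6·1) = 12
prod[8] = max(1·12, 2·9, 3·6, …, 6·2, 7·1) = 18
prod[9] = max(1·18, 2·12, 3·9, …, 7·2, 8·1) = 27
prod[10] = max(1·27, 2·18, 3·12, …, 8·2, 9·1) = 36
prod[11] = max(1·36, 2·27, 3·18, …, 9·2, 10·1) = 54
prod[12] = max(1·54, 2·36, 3·27, …, 10·2, 11·1) = 81
prod[13] = max(1·81, 2·54, 3·36, …, 11·2, 12·1) = 108
prod[14] = max(1·108, 2·81, 3·54, …, 12·2, 13·1) = 162
prod[15] = max(1·162, 2·108, 3·81, …, 13·2, 14·1) = 243
One optimal split: 3 + 3 + 3 + 3 + 3; product 3·3·3·3·3 = 243.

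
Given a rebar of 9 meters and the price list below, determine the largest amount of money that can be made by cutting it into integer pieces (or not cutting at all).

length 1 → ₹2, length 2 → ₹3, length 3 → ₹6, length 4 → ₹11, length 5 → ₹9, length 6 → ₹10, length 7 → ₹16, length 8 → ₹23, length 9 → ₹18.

25

Let r[k] be the best obtainable value from length k. For each k, try every first piece i and keep the best of price[i] + r[k−i].
r[1] = 2
r[2] = 4  (first piece 1, then r[1]=2)
r[3] = 6  (first piece 1, then r[2]=4)
r[4] = 11
r[5] = 13  (first piece 1, then r[4]=11)
r[6] = 15  (first piece 1, then r[5]=13)
r[7] = 17  (first piece 1, then r[6]=15)
r[8] = 23
r[9] = 25  (first piece 1, then r[8]=23)
One optimal cutting: 8 + 1 → ₹23 + ₹2 = ₹25.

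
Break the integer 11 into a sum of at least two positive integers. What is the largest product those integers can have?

54

Fill P[k] for k=2..11: at each k try every first piece i and multiply by the better of (k−i) uncut or P[k−i].
P[2] = 1×max(1,0) = 1×1 = 1
P[3] = max(1×2, 2×1) = 2
P[4] = max(1×3, 2×2, 3×1) = 4
P[5] = max(1×4, 2×3, 3×2, 4×1) = 6
P[6] = max(1×6, 2×4, 3×3, 4×2, 5×1) = 9
P[7] = max(1×9, 2×6, 3×4, 4×3, 5×2, 6×1) = 12
P[8] = max(1×12, 2×9, 3×6, …, 6×2, 7×1) = 18
P[9] = max(1×18, 2×12, 3×9, …, 7×2, 8×1) = 27
P[10] = max(1×27, 2×18, 3×12, …, 8×2, 9×1) = 36
P[11] = max(1×36, 2×27, 3×18, …, 9×2, 10×1) = 54
One optimal split: 3 + 3 + 3 + 2; product 3×3×3×2 = 54.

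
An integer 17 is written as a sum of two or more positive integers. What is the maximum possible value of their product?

486

Let P[k] be the best product for length k (with at least one cut). For each first piece i, the rest contributes max(k−i, P[k−i]).
P[2] = 1·max(1,0) = 1·1 = 1
P[3] = max(1·2, 2·1) = 2
P[4] = max(1·3, 2·2, 3·1) = 4
P[5] = max(1·4, 2·3, 3·2, 4·1) = 6
P[6] = max(1·6, 2·4, 3·3, 4·2, 5·1) = 9
P[7] = max(1·9, 2·6, 3·4, 4·3, 5·2, 6·1) = 12
P[8] = max(1·12, 2·9, 3·6, …, 6·2, 7·1) = 18
P[9] = max(1·18, 2·12, 3·9, …, 7·2, 8·1) = 27
P[10] = max(1·27, 2·18, 3·12, …, 8·2, 9·1) = 36
P[11] = max(1·36, 2·27, 3·18, …, 9·2, 10·1) = 54
P[12] = max(1·54, 2·36, 3·27, …, 10·2, 11·1) = 81
P[13] = max(1·81, 2·54, 3·36, …, 11·2, 12·1) = 108
P[14] = max(1·108, 2·81, 3·54, …, 12·2, 13·1) = 162
P[15] = max(1·162, 2·108, 3·81, …, 13·2, 14·1) = 243
P[16] = max(1·243, 2·162, 3·108, …, 14·2, 15·1) = 324
P[17] = max(1·324, 2·243, 3·162, …, 15·2, 16·1) = 486
One optimal split: 3 + 3 + 3 + 3 + 3 + 2; product 3·3·3·3·3·2 = 486.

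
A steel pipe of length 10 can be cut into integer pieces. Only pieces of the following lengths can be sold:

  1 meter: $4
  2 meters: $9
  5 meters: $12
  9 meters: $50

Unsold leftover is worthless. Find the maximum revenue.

54

Consider every possible first cut. r[k] is the best of p[i]+r[k−i] over all sellable i≤k.
r[1] = 4
r[2] = max(4+4, 9+0) = 9
r[3] = max(4+9, 9+4) = 13
r[4] = max(4+13, 9+9) = 18
r[5] = max(4+18, 9+13, 12+0) = 22
r[6] = max(4+22, 9+18, 12+4) = 27
r[7] = max(4+27, 9+22, 12+9) = 31
r[8] = max(4+31, 9+27, 12+13) = 36
r[9] = max(4+36, 9+31, 12+18, 50+0) = 50
r[10] = max(4+50, 9+36, 12+22, 50+4) = 54
One optimal cutting: 9 + 1 → $54.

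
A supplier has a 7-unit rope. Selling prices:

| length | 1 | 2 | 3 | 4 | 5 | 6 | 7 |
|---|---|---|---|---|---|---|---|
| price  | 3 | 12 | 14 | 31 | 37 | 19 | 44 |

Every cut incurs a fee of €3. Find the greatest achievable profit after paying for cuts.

46

Consider every possible first cut. v[k] is the best of p[i]+v[k−i] over all sellable i≤k, charging 3 whenever i<k.
v[1] = 3
v[2] = 12
v[3] = 14
v[4] = 31
v[5] = 37
v[6] = 40  (first piece 2, then v[4]=31)
v[7] = 46  (first piece 2, then v[5]=37)
One optimal plan: pieces 5 + 2 (1 cut) → €49 − €3 = €46.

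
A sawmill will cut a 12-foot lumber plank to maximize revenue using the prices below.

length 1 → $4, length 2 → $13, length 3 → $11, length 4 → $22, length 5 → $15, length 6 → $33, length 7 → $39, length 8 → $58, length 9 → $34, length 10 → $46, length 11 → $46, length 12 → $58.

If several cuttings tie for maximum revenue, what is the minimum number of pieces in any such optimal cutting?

Consider every possible first cut. r[k] is the best of p[i]+r[k−i] over all sellable i≤k.
r[1] = 4
r[2] = 13
r[3] = 17  (first piece 1, then r[2]=13)
r[4] = 26  (first piece 2, then r[2]=13)
r[5] = 30  (first piece 1, then r[4]=26)
r[6] = 39  (first piece 2, then r[4]=26)
r[7] = 43  (first piece 1, then r[6]=39)
r[8] = 58
r[9] = 62  (first piece 1, then r[8]=58)
r[10] = 71  (first piece 2, then r[8]=58)
r[11] = 75  (first piece 1, then r[10]=71)
r[12] = 84  (first piece 2, then r[10]=71)
Maximum revenue is $84.
Now minimize piece count subject to staying optimal: for each k, pieces[k] = 1 + min over i with p[i]+r[k−i]=r[k] of pieces[k−i].
pieces[9] = 2
pieces[10] = 2
pieces[11] = 3
pieces[12] = 3

3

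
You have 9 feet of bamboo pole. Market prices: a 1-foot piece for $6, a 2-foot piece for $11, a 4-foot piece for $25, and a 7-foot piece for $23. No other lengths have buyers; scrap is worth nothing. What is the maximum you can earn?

Let f[k] be the best obtainable value from length k. For each k, try every first piece i and keep the best of price[i] + f[k−i].
f[1] = 6
f[2] = 12  (first piece 1, then f[1]=6)
f[3] = 18  (first piece 1, then f[2]=12)
f[4] = 25
f[5] = 31  (first piece 1, then f[4]=25)
f[6] = 37  (first piece 1, then f[5]=31)
f[7] = 43  (first piece 1, then f[6]=37)
f[8] = 50  (first piece 4, then f[4]=25)
f[9] = 56  (first piece 1, then f[8]=50)
One optimal cutting: 4 + 4 + 1 → $56.

56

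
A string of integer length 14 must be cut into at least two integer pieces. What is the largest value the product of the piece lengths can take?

162

Fill P[k] for k=2..14: at each k try every first piece i and multiply by the better of (k−i) uncut or P[k−i].
P[2] = 1×max(1,0) = 1×1 = 1
P[3] = 1×max(2,1) = 1×2 = 2
P[4] = 2×max(2,1) = 2×2 = 4
P[5] = 2×max(3,2) = 2×3 = 6
P[6] = 3×max(3,2) = 3×3 = 9
P[7] = 2×max(5,6) = 2×6 = 12
P[8] = 2×max(6,9) = 2×9 = 18
P[9] = 3×max(6,9) = 3×9 = 27
P[10] = 2×max(8,18) = 2×18 = 36
P[11] = 2×max(9,27) = 2×27 = 54
P[12] = 3×max(9,27) = 3×27 = 81
P[13] = 2×max(11,54) = 2×54 = 108
P[14] = 2×max(12,81) = 2×81 = 162
One optimal split: 3 + 3 + 3 + 3 + 2; product 3×3×3×3×2 = 162.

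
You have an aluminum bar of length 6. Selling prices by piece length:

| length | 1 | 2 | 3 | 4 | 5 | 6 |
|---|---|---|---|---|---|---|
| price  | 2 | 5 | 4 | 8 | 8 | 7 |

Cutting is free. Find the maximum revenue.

15

Let R[k] be the best obtainable value from length k. For each k, try every first piece i and keep the best of price[i] + R[k−i].
R[1] = 2
R[2] = 5
R[3] = 7  (first piece 1, then R[2]=5)
R[4] = 10  (first piece 2, then R[2]=5)
R[5] = 12  (first piece 1, then R[4]=10)
R[6] = 15  (first piece 2, then R[4]=10)
One optimal cutting: 2 + 2 + 2 → $5 + $5 + $5 = $15.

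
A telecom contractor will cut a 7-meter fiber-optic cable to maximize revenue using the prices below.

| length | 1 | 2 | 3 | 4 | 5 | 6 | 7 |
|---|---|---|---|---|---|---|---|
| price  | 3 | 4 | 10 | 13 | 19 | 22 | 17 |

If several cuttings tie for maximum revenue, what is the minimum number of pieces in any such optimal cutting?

Consider every possible first cut. r[k] is the best of p[i]+r[k−i] over all sellable i≤k.
r[1] = 3
r[2] = max(3+3, 4+0) = 6
r[3] = max(3+6, 4+3, 10+0) = 10
r[4] = max(3+10, 4+6, 10+3, 13+0) = 13
r[5] = max(3+13, 4+10, 10+6, 13+3, 19+0) = 19
r[6] = max(3+19, 4+13, 10+10, 13+6, 19+3, 22+0) = 22
r[7] = max(3+22, 4+19, 10+13, …, 22+3, 17+0) = 25
Maximum revenue is $25.
Now minimize piece count subject to staying optimal: for each k, pieces[k] = 1 + min over i with p[i]+r[k−i]=r[k] of pieces[k−i].
pieces[4] = 1
pieces[5] = 1
pieces[6] = 1
pieces[7] = 2

2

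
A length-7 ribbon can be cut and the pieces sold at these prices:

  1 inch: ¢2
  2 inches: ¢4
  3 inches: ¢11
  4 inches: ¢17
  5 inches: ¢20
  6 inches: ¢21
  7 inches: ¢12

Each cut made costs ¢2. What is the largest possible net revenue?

26

Build v[k] bottom-up: v[k] = max over allowed piece i of (p[i] + v[k−i]) − 2 per cut.
v[1] = 2
v[2] = 4
v[3] = 11
v[4] = 17
v[5] = 20
v[6] = 21
v[7] = 26  (first piece 3, then v[4]=17)
One optimal plan: pieces 4 + 3 (1 cut) → ¢28 − ¢2 = ¢26.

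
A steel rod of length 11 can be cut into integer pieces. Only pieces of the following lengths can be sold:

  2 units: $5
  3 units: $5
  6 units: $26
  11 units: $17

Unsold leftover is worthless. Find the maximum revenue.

36

Let best[k] be the best obtainable value from length k. For each k, try every first piece i and keep the best of price[i] + best[k−i].
best[1] = 0
best[2] = 5
best[3] = max(5+0, 5+0) = 5
best[4] = max(5+5, 5+0) = 10
best[5] = max(5+5, 5+5) = 10
best[6] = max(5+10, 5+5, 26+0) = 26
best[7] = max(5+10, 5+10, 26+0) = 26
best[8] = max(5+26, 5+10, 26+5) = 31
best[9] = max(5+26, 5+26, 26+5) = 31
best[10] = max(5+31, 5+26, 26+10) = 36
best[11] = max(5+31, 5+31, 26+10, 17+0) = 36
One optimal cutting: pieces 6 + 2 + 2 with 1 unit of scrap → $36.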